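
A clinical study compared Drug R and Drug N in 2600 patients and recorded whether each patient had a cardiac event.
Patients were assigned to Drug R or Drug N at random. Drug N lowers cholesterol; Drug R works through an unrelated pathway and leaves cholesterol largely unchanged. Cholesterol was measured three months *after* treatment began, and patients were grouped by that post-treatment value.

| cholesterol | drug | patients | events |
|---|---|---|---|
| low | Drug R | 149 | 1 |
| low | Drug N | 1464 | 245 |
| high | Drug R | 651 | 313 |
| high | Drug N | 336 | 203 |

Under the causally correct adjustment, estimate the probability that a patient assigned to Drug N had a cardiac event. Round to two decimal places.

The cholesterol-specific comparison favours Drug R throughout, but the pooled figures favour Drug N. The question is whether to condition on cholesterol.
Cholesterol is downstream of the drug. One should not condition on a consequence of treatment, so the overall rates are the right comparison.
So P(outcome | do(Drug N)) is just the pooled rate for Drug N: 448/1800 = 0.249.

0.25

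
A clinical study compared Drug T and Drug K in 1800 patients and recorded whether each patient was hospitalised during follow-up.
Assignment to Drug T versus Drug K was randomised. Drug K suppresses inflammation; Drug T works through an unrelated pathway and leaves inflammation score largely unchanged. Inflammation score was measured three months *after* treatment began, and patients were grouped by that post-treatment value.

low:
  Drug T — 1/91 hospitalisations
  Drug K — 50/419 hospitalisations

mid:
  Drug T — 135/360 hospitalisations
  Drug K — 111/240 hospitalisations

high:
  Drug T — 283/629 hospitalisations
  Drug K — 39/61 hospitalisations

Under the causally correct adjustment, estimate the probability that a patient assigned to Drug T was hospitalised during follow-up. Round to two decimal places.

Drug T is lower inside every inflammation score stratum but Drug K is lower in aggregate. Whether to stratify depends on how inflammation score relates to the drug.
Inflammation score is downstream of the drug. One should not condition on a consequence of treatment, so the overall rates are the right comparison.
So P(outcome | do(Drug T)) is just the pooled rate for Drug T: 419/1080 = 0.388.

0.39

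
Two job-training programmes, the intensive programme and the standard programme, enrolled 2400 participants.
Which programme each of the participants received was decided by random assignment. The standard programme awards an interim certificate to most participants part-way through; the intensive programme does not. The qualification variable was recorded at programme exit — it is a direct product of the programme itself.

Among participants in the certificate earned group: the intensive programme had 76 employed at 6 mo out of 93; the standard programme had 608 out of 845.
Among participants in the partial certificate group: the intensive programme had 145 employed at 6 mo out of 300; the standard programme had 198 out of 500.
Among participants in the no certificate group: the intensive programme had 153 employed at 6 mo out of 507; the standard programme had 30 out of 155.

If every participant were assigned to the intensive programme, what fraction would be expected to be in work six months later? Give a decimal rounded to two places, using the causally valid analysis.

Stratifying would compare programmes among participants the programmes themselves sorted into qualification attained during the programme groups — a form of selection on an intermediate. The unconditioned pooled rates give the total causal effect.
So P(outcome | do(the intensive programme)) is just the pooled rate for the intensive programme: 374/900 = 0.416.

0.42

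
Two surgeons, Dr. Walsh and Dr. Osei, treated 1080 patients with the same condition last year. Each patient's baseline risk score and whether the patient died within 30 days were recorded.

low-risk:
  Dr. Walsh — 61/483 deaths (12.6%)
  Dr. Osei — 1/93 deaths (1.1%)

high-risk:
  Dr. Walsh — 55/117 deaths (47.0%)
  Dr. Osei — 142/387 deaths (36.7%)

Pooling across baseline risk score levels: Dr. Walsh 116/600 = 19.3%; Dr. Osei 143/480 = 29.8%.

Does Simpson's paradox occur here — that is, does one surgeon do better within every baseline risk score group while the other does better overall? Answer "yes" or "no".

yes

Within each baseline risk score level (low-risk 12.6% vs 1.1%; high-risk 47.0% vs 36.7%), Dr. Osei has the lower rate every time. Pooled: 19.3% vs 29.8% — Dr. Walsh has the lower rate overall. The two comparisons disagree.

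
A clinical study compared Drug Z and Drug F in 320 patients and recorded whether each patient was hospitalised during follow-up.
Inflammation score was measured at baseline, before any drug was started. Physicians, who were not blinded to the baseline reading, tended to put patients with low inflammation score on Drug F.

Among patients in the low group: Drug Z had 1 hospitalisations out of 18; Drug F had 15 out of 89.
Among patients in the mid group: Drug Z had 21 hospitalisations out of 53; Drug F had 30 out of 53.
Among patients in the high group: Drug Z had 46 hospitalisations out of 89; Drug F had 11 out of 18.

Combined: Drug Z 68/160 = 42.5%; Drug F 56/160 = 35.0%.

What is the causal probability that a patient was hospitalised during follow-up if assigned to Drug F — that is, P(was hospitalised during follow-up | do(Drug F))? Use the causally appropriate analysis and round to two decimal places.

Inflammation score satisfies the back-door criterion: it is not a descendant of the drug, and it blocks the spurious path from drug to outcome. Adjusting for it (i.e., using the within-inflammation score rates) gives the causal effect.
Standardising Drug F to the population inflammation score mix: 0.334·15/89 + 0.331·30/53 + 0.334·11/18 = 0.448.

0.45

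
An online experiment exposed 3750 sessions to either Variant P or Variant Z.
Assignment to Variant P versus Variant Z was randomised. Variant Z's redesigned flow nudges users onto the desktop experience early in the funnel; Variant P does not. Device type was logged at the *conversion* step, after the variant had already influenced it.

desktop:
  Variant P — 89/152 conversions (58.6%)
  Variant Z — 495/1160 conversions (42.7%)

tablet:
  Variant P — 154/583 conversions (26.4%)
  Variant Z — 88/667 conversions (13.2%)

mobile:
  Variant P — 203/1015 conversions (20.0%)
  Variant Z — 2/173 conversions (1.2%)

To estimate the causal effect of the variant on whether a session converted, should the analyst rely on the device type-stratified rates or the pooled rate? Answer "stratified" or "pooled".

Variant P is higher inside every device type stratum but Variant Z is higher in aggregate. Whether to stratify depends on how device type relates to the variant.
Device type is downstream of the variant. One should not condition on a consequence of treatment, so the overall rates are the right comparison.
Pooled: Variant P 25.5% vs Variant Z 29.2%; Variant Z is higher overall.

pooled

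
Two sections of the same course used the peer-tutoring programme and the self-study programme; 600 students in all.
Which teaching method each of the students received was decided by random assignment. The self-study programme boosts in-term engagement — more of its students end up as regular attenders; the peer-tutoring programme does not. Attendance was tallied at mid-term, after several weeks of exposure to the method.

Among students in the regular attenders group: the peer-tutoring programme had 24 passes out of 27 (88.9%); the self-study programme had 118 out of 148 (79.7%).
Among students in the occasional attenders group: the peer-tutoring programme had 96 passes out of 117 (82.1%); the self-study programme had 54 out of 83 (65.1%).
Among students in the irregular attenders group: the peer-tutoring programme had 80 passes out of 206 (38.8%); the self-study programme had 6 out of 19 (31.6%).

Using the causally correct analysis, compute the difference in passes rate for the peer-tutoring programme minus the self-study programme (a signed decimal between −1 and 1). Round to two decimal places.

The stratified and pooled comparisons disagree (the peer-tutoring programme wins within each mid-term attendance; the self-study programme wins overall), so the answer turns on the causal role of mid-term attendance.
Mid-term attendance here is a post-treatment variable shaped by the teaching method; conditioning on it would introduce bias rather than remove it. The overall comparison is the causal one.
The causal difference is the pooled difference: 0.571 − 0.712 = -0.141.

-0.14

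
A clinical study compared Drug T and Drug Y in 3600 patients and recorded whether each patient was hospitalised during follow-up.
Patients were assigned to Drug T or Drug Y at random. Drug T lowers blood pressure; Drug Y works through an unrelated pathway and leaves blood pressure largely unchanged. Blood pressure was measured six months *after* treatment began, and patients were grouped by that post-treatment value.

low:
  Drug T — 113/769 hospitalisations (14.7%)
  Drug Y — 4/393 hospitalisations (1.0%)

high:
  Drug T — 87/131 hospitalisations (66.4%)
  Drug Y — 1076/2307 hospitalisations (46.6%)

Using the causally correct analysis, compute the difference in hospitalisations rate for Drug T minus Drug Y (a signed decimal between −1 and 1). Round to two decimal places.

Because the drug influences blood pressure, blood pressure is a post-treatment mediator, not a confounder. Stratifying on it would bias the estimate; the causal effect is the crude pooled difference.
The causal difference is the pooled difference: 0.222 − 0.400 = -0.178.

-0.18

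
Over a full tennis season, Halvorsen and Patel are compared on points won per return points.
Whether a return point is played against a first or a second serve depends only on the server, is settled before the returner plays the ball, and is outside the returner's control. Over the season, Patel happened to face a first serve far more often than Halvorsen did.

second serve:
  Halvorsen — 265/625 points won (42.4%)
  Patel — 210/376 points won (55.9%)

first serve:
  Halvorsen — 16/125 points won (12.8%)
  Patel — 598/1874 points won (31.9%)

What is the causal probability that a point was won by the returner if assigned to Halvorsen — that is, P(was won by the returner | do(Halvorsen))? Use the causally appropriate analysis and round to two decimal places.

The stratified and pooled comparisons disagree (Patel wins within each serve type; Halvorsen wins overall), so the answer turns on the causal role of serve type.
Serve type differs across players for reasons unrelated to any effect of the player itself, and it separately predicts the outcome — a classic confounder. We must compare within serve type levels.
Standardising Halvorsen to the population serve type mix: 0.334·265/625 + 0.666·16/125 = 0.227.

0.23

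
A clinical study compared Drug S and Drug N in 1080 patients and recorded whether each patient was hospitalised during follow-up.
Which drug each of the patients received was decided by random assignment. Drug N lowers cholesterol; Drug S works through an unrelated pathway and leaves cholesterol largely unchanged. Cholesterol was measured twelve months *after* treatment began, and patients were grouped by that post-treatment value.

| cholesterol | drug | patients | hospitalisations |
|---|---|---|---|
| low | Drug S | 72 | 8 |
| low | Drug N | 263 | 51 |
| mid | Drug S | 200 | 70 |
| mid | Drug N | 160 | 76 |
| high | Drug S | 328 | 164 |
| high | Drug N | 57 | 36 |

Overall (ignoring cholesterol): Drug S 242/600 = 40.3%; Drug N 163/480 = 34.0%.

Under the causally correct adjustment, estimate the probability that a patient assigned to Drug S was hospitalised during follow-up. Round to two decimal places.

The stratified and pooled comparisons disagree (Drug S wins within each cholesterol; Drug N wins overall), so the answer turns on the causal role of cholesterol.
Cholesterol is downstream of the drug. One should not condition on a consequence of treatment, so the overall rates are the right comparison.
So P(outcome | do(Drug S)) is just the pooled rate for Drug S: 242/600 = 0.403.

0.40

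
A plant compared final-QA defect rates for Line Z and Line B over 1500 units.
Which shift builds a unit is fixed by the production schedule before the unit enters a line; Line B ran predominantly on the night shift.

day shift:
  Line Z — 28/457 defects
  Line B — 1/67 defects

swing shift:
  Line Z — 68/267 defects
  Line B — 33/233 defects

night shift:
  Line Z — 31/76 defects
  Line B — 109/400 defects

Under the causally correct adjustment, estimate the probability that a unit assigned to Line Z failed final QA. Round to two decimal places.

Since shift is a pre-existing factor (not a product of the line) and it affects the outcome on its own, it is a confounder. The stratified rates, not the pooled rate, identify the causal effect.
Standardising Line Z to the population shift mix: 0.349·28/457 + 0.333·68/267 + 0.317·31/76 = 0.236.

0.24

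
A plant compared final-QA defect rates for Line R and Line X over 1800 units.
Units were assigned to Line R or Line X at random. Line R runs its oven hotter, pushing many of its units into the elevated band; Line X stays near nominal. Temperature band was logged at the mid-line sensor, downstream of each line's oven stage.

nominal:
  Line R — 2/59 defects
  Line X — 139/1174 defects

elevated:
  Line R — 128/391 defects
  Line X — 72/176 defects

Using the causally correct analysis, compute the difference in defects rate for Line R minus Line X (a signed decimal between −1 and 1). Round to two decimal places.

In-process temperature band is recorded after the line and is itself shifted by it — it sits on the causal path from line to outcome. Conditioning on a mediator would strip out part of the effect we want; the pooled comparison gives the total causal effect.
The causal difference is the pooled difference: 0.289 − 0.156 = +0.133.

+0.13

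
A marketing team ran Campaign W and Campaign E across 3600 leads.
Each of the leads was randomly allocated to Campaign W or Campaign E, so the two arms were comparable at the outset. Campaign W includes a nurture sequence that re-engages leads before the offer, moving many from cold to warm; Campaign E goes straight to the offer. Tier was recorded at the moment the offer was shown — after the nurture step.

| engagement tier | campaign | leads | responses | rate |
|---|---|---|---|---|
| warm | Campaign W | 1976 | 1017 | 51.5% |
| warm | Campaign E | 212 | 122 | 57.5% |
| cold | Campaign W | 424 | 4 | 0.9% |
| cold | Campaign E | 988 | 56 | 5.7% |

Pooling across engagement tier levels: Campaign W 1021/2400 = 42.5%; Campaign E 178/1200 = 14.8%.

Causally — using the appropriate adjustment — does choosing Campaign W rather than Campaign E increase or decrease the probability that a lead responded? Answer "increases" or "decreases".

increases

Campaign E is higher inside every engagement tier stratum but Campaign W is higher in aggregate. Whether to stratify depends on how engagement tier relates to the campaign.
Engagement tier here is a post-treatment variable shaped by the campaign; conditioning on it would introduce bias rather than remove it. The overall comparison is the causal one.
Pooled: Campaign W 42.5% vs Campaign E 14.8%; Campaign W is higher overall.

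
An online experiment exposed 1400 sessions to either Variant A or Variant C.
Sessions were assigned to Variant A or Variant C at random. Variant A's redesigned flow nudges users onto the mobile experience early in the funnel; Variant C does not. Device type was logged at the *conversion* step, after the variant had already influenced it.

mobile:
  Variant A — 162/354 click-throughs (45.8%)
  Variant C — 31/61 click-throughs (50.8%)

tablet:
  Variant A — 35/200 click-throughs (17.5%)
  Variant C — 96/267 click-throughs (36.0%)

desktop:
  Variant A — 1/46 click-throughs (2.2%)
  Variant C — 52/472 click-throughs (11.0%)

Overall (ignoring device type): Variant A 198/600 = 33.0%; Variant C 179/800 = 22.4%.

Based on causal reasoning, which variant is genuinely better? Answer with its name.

Device type is recorded after the variant and is itself shifted by it — it sits on the causal path from variant to outcome. Conditioning on a mediator would strip out part of the effect we want; the pooled comparison gives the total causal effect.
Pooled: Variant A 33.0% vs Variant C 22.4%; Variant A is higher overall.

Variant A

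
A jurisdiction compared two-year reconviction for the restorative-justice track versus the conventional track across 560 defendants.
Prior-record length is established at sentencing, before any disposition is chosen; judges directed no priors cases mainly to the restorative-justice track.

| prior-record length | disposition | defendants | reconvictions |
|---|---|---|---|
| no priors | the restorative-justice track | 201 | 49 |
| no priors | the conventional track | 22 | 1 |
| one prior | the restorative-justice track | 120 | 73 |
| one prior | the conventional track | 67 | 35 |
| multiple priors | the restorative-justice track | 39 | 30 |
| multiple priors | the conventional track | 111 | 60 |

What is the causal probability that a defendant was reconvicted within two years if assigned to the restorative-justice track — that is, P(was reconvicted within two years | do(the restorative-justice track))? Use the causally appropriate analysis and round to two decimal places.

0.51

Here prior-record length is a common cause — it drives both which disposition a case falls under and the outcome. The crude comparison mixes populations; the stratum-specific rates are the causally relevant ones.
Standardising the restorative-justice track to the population prior-record length mix: 0.398·49/201 + 0.334·73/120 + 0.268·30/39 = 0.506.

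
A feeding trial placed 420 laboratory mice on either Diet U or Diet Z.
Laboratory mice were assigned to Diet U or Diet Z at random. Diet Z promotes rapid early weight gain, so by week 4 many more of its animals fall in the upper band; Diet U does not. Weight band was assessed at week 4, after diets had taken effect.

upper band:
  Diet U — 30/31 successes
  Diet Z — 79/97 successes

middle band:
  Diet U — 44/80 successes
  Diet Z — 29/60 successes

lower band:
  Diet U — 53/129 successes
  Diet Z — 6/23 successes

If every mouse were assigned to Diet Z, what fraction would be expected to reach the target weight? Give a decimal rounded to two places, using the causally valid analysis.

0.63

Diet U is higher inside every week-4 weight band stratum but Diet Z is higher in aggregate. Whether to stratify depends on how week-4 weight band relates to the diet.
Week-4 weight band lies on the pathway diet → week-4 weight band → outcome, so adjusting for it blocks the indirect effect. For the total causal effect of diet, use the unadjusted pooled rates.
So P(outcome | do(Diet Z)) is just the pooled rate for Diet Z: 114/180 = 0.633.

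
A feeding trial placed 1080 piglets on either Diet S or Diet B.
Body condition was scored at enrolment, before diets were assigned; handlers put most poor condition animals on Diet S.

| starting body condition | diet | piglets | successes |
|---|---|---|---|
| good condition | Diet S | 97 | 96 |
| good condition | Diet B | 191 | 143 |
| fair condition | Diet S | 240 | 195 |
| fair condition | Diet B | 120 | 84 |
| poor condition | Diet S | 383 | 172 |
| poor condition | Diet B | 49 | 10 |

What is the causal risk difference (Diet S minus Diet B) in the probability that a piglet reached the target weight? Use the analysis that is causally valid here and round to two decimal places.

The stratified and pooled comparisons disagree (Diet S wins within each starting body condition; Diet B wins overall), so the answer turns on the causal role of starting body condition.
Starting body condition satisfies the back-door criterion: it is not a descendant of the diet, and it blocks the spurious path from diet to outcome. Adjusting for it (i.e., using the within-starting body condition rates) gives the causal effect.
Adjusting over the population distribution of starting body condition: 0.267·(0.990−0.749) + 0.333·(0.812−0.700) + 0.400·(0.449−0.204) = +0.200.

+0.20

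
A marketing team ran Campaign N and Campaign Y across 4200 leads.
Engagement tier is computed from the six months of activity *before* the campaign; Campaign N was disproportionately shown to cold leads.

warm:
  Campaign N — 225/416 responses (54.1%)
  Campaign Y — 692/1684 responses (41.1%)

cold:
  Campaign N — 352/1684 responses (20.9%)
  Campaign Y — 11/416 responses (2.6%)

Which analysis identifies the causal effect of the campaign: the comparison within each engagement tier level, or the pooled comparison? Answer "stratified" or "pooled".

The stratified and pooled comparisons disagree (Campaign N wins within each engagement tier; Campaign Y wins overall), so the answer turns on the causal role of engagement tier.
Nothing the campaign does changes engagement tier; the imbalance is an allocation artefact. With engagement tier also predicting the outcome, the pooled figure is confounded, and the within-stratum comparison is the causal one.
Within each level — warm: 54.1% vs 41.1%; cold: 20.9% vs 2.6% — Campaign N is higher every time.

stratified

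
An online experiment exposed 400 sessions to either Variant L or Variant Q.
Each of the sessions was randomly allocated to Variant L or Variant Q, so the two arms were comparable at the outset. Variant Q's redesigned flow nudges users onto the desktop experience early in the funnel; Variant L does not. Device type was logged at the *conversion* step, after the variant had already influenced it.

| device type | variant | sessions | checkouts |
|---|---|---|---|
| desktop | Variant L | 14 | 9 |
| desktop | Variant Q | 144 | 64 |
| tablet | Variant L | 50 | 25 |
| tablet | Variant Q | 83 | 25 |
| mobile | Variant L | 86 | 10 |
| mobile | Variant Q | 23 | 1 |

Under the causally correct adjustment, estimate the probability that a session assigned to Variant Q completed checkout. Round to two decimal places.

Within every device type level Variant L has the higher rate, yet pooled Variant Q does — Simpson's reversal.
The distribution of device type is itself part of what the variant does — it is an intermediate outcome. Holding it fixed would remove that part of the effect; the total effect is the pooled difference.
So P(outcome | do(Variant Q)) is just the pooled rate for Variant Q: 90/250 = 0.360.

0.36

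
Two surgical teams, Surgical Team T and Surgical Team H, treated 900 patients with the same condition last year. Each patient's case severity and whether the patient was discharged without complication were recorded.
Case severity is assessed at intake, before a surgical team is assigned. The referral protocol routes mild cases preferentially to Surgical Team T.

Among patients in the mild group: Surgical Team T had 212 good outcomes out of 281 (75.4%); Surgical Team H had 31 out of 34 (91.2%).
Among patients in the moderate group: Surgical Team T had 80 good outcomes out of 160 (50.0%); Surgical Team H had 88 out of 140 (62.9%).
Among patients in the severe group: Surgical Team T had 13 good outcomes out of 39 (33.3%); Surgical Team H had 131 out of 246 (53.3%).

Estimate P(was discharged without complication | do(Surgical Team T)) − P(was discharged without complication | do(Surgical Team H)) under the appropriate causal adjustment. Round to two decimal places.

-0.16

Case severity is set before the surgical team has any effect — it is not caused by the surgical team — and it independently drives the outcome. That makes it a confounder, so the causal comparison is within case severity levels.
Adjusting over the population distribution of case severity: 0.350·(0.754−0.912) + 0.333·(0.500−0.629) + 0.317·(0.333−0.533) = -0.161.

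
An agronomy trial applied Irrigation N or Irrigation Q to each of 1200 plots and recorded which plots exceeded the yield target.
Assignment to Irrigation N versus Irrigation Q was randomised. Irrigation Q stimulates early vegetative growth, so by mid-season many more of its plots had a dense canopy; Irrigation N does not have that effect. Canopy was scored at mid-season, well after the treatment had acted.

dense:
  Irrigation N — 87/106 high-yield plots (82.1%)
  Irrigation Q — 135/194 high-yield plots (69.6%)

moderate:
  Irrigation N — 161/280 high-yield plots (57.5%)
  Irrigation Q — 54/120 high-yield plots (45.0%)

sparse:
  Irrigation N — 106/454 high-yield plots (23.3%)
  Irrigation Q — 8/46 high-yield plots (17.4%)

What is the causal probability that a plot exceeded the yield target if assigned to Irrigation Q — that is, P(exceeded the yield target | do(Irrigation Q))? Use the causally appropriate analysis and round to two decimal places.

0.55

The mid-season canopy-specific comparison favours Irrigation N throughout, but the pooled figures favour Irrigation Q. The question is whether to condition on mid-season canopy.
Mid-season canopy is recorded after the irrigation and is itself shifted by it — it sits on the causal path from irrigation to outcome. Conditioning on a mediator would strip out part of the effect we want; the pooled comparison gives the total causal effect.
So P(outcome | do(Irrigation Q)) is just the pooled rate for Irrigation Q: 197/360 = 0.547.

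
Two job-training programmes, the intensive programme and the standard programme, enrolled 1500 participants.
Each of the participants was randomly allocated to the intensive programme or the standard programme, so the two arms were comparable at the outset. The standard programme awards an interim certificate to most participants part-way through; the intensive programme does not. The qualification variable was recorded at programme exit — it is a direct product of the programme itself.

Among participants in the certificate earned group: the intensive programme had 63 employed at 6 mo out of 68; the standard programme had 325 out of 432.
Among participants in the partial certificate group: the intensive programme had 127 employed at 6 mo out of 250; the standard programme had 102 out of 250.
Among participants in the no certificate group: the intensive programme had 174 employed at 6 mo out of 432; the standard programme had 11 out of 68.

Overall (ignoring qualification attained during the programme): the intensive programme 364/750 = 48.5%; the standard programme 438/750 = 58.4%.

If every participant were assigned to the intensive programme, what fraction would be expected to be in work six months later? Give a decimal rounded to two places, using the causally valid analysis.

the intensive programme is higher inside every qualification attained during the programme stratum but the standard programme is higher in aggregate. Whether to stratify depends on how qualification attained during the programme relates to the programme.
Qualification attained during the programme lies on the pathway programme → qualification attained during the programme → outcome, so adjusting for it blocks the indirect effect. For the total causal effect of programme, use the unadjusted pooled rates.
So P(outcome | do(the intensive programme)) is just the pooled rate for the intensive programme: 364/750 = 0.485.

0.49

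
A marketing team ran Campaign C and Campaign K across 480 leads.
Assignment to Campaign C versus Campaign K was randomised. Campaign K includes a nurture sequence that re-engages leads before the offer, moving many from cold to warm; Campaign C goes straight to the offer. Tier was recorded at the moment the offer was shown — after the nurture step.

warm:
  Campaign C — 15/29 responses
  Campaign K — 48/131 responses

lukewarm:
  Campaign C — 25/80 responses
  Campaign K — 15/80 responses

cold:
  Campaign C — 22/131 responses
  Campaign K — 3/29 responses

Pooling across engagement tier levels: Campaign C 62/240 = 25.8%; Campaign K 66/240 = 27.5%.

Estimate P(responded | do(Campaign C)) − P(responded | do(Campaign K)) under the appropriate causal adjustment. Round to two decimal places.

-0.02

Campaign C is higher inside every engagement tier stratum but Campaign K is higher in aggregate. Whether to stratify depends on how engagement tier relates to the campaign.
Because the campaign influences engagement tier, engagement tier is a post-treatment mediator, not a confounder. Stratifying on it would bias the estimate; the causal effect is the crude pooled difference.
The causal difference is the pooled difference: 0.258 − 0.275 = -0.017.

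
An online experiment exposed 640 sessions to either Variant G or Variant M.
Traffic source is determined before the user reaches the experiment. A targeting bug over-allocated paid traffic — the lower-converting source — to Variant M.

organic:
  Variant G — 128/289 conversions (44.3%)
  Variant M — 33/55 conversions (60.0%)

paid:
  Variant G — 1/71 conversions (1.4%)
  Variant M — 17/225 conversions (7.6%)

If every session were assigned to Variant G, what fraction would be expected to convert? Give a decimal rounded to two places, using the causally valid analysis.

The traffic source-specific comparison favours Variant M throughout, but the pooled figures favour Variant G. The question is whether to condition on traffic source.
Nothing the variant does changes traffic source; the imbalance is an allocation artefact. With traffic source also predicting the outcome, the pooled figure is confounded, and the within-stratum comparison is the causal one.
Standardising Variant G to the population traffic source mix: 0.537·128/289 + 0.463·1/71 = 0.245.

0.24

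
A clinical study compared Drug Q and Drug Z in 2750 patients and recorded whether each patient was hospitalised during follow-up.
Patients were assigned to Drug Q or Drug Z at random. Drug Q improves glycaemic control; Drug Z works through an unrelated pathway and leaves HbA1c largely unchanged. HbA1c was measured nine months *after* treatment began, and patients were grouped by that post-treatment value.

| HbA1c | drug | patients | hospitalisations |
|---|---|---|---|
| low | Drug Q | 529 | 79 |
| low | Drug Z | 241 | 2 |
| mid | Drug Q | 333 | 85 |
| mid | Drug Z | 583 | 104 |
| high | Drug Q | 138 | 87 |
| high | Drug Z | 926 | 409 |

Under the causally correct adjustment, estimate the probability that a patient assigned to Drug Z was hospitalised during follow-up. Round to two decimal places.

The distribution of HbA1c is itself part of what the drug does — it is an intermediate outcome. Holding it fixed would remove that part of the effect; the total effect is the pooled difference.
So P(outcome | do(Drug Z)) is just the pooled rate for Drug Z: 515/1750 = 0.294.

0.29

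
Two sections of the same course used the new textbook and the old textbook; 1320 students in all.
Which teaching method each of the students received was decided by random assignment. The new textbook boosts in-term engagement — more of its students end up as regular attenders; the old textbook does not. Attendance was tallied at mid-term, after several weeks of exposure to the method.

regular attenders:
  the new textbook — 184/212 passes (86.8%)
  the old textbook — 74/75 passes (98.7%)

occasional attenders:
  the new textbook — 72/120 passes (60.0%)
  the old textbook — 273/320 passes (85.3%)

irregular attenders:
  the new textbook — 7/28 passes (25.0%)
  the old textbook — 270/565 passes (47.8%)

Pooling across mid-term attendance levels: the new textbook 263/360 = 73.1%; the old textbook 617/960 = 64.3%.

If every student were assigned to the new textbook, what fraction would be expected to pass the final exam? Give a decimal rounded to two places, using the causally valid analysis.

0.73

The mid-term attendance-specific comparison favours the old textbook throughout, but the pooled figures favour the new textbook. The question is whether to condition on mid-term attendance.
Stratifying would compare teaching methods among students the teaching methods themselves sorted into mid-term attendance groups — a form of selection on an intermediate. The unconditioned pooled rates give the total causal effect.
So P(outcome | do(the new textbook)) is just the pooled rate for the new textbook: 263/360 = 0.731.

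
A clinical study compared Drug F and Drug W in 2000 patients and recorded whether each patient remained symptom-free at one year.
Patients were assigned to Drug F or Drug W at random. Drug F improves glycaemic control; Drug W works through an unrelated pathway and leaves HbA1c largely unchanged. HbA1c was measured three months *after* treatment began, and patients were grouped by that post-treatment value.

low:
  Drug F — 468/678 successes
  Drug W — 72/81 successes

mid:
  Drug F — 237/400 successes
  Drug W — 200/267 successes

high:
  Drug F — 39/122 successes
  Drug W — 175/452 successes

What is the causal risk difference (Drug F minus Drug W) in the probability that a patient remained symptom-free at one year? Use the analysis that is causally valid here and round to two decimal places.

The distribution of HbA1c is itself part of what the drug does — it is an intermediate outcome. Holding it fixed would remove that part of the effect; the total effect is the pooled difference.
The causal difference is the pooled difference: 0.620 − 0.559 = +0.061.

+0.06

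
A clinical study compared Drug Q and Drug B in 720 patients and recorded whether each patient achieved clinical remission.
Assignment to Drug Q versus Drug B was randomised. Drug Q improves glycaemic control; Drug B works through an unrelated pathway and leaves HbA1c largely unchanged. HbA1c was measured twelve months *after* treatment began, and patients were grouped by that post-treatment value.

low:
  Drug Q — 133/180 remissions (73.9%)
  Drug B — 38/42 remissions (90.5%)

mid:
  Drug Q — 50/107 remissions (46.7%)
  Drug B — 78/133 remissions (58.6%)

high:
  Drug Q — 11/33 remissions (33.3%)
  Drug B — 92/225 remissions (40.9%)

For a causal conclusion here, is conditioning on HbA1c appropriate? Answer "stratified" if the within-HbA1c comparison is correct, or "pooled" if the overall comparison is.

Because the drug influences HbA1c, HbA1c is a post-treatment mediator, not a confounder. Stratifying on it would bias the estimate; the causal effect is the crude pooled difference.
Pooled: Drug Q 60.6% vs Drug B 52.0%; Drug Q is higher overall.

pooled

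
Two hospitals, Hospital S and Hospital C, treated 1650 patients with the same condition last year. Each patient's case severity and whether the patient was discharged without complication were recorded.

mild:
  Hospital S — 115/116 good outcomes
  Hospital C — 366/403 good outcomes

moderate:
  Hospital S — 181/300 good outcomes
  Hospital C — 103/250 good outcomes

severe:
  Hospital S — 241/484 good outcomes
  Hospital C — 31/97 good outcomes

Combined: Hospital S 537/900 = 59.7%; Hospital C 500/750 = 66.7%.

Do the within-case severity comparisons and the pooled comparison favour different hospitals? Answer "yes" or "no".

Within each case severity level (mild 99.1% vs 90.8%; moderate 60.3% vs 41.2%; severe 49.8% vs 32.0%), Hospital S has the higher rate every time. Pooled: 59.7% vs 66.7% — Hospital C has the higher rate overall. The two comparisons disagree.

yes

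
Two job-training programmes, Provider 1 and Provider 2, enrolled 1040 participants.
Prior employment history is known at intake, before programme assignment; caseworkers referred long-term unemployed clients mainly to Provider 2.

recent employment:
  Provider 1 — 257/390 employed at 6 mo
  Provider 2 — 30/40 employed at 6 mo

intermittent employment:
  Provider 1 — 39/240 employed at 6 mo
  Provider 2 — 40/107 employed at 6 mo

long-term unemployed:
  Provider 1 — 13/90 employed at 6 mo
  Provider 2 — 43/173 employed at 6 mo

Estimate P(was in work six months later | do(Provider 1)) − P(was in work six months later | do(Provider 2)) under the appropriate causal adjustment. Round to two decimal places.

Prior employment history differs across programmes for reasons unrelated to any effect of the programme itself, and it separately predicts the outcome — a classic confounder. We must compare within prior employment history levels.
Adjusting over the population distribution of prior employment history: 0.413·(0.659−0.750) + 0.334·(0.163−0.374) + 0.253·(0.144−0.249) = -0.134.

-0.13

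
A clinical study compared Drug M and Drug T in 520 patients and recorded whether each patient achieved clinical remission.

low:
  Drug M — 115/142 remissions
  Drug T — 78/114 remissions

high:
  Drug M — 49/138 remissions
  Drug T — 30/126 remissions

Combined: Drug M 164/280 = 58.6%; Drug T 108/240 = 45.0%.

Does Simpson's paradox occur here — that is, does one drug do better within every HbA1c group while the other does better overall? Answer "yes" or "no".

Within each HbA1c level (low 81.0% vs 68.4%; high 35.5% vs 23.8%), Drug M has the higher rate every time. Pooled: 58.6% vs 45.0% — Drug M has the higher rate overall. They agree.

no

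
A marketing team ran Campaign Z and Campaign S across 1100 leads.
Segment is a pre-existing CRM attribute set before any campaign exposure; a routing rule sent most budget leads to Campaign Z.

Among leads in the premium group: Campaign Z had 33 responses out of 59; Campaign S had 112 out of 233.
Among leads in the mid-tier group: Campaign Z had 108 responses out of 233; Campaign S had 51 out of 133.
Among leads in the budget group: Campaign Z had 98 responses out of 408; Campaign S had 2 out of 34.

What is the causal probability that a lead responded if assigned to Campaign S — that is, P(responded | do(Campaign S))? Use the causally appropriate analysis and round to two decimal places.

The stratified and pooled comparisons disagree (Campaign Z wins within each customer segment; Campaign S wins overall), so the answer turns on the causal role of customer segment.
Since customer segment is a pre-existing factor (not a product of the campaign) and it affects the outcome on its own, it is a confounder. The stratified rates, not the pooled rate, identify the causal effect.
Standardising Campaign S to the population customer segment mix: 0.265·112/233 + 0.333·51/133 + 0.402·2/34 = 0.279.

0.28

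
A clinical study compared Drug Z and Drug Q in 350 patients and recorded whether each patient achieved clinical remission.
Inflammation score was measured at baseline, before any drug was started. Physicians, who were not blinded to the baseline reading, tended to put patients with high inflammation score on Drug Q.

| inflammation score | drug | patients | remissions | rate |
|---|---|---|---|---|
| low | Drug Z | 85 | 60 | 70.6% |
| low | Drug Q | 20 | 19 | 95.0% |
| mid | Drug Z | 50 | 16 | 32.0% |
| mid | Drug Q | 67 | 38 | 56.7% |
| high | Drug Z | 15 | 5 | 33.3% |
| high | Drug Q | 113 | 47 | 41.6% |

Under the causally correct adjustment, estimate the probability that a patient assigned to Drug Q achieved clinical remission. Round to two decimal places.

0.63

The inflammation score-specific comparison favours Drug Q throughout, but the pooled figures favour Drug Z. The question is whether to condition on inflammation score.
Inflammation score is set before the drug has any effect — it is not caused by the drug — and it independently drives the outcome. That makes it a confounder, so the causal comparison is within inflammation score levels.
Standardising Drug Q to the population inflammation score mix: 0.300·19/20 + 0.334·38/67 + 0.366·47/113 = 0.627.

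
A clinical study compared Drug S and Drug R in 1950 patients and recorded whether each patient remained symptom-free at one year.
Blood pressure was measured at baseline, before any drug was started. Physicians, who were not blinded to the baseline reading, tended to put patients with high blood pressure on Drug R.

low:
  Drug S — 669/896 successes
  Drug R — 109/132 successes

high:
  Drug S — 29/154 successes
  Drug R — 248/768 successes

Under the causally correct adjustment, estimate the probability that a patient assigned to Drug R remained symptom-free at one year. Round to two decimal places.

0.59

Drug R is higher inside every blood pressure stratum but Drug S is higher in aggregate. Whether to stratify depends on how blood pressure relates to the drug.
Nothing the drug does changes blood pressure; the imbalance is an allocation artefact. With blood pressure also predicting the outcome, the pooled figure is confounded, and the within-stratum comparison is the causal one.
Standardising Drug R to the population blood pressure mix: 0.527·109/132 + 0.473·248/768 = 0.588.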